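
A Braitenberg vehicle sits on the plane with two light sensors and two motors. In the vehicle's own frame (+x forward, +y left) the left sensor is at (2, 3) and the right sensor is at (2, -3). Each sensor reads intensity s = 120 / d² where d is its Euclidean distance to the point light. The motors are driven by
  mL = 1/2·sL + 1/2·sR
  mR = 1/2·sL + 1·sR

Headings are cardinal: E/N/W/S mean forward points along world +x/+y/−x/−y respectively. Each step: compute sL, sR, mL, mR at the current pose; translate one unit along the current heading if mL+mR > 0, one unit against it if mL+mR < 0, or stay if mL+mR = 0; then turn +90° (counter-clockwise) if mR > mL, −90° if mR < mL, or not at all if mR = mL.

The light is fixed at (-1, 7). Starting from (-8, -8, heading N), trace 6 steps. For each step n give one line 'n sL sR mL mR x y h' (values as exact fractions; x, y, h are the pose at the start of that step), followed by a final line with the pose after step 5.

n=0: pose=(-8,-8,N); sL=120/269, sR=24/37; mL=5448/9953, mR=8676/9953; mL+mR=14124/9953 → advance +1; mR−mL=12/37 → turn +1·90°
n=1: pose=(-8,-7,W); sL=12/37, sR=60/101; mL=1716/3737, mR=2826/3737; mL+mR=4542/3737 → advance +1; mR−mL=30/101 → turn +1·90°
n=2: pose=(-9,-7,S); sL=120/281, sR=120/377; mL=39480/105937, mR=56340/105937; mL+mR=95820/105937 → advance +1; mR−mL=60/377 → turn +1·90°
n=3: pose=(-9,-8,E); sL=2/3, sR=1/3; mL=1/2, mR=2/3; mL+mR=7/6 → advance +1; mR−mL=1/6 → turn +1·90°
n=4: pose=(-8,-8,N); sL=120/269, sR=24/37; mL=5448/9953, mR=8676/9953; mL+mR=14124/9953 → advance +1; mR−mL=12/37 → turn +1·90°
n=5: pose=(-8,-7,W); sL=12/37, sR=60/101; mL=1716/3737, mR=2826/3737; mL+mR=4542/3737 → advance +1; mR−mL=30/101 → turn +1·90°

0 120/269 24/37 5448/9953 8676/9953 -8 -8 N
1 12/37 60/101 1716/3737 2826/3737 -8 -7 W
2 120/281 120/377 39480/105937 56340/105937 -9 -7 S
3 2/3 1/3 1/2 2/3 -9 -8 E
4 120/269 24/37 5448/9953 8676/9953 -8 -8 N
5 12/37 60/101 1716/3737 2826/3737 -8 -7 W
final -9 -7 S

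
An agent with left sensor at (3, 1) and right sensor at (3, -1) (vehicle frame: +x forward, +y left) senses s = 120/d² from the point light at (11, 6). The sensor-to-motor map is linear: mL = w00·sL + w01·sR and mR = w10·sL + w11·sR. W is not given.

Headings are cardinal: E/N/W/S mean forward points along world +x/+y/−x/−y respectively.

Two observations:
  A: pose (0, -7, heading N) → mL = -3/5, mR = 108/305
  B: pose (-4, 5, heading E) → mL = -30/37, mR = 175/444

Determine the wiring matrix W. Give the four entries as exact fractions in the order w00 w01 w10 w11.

0 -1 -1/2 1

obs A: pose=(0,-7,N) → sL=30/61, sR=3/5, mL=-3/5, mR=108/305
obs B: pose=(-4,5,E) → sL=5/6, sR=30/37, mL=-30/37, mR=175/444
sensor matrix S = [[30/61, 3/5], [5/6, 30/37]]; det S = -457/4514
solve [mL_A; mL_B] = S·[w00; w01] and [mR_A; mR_B] = S·[w10; w11]:
  w00 = 0, w01 = -1, w10 = -1/2, w11 = 1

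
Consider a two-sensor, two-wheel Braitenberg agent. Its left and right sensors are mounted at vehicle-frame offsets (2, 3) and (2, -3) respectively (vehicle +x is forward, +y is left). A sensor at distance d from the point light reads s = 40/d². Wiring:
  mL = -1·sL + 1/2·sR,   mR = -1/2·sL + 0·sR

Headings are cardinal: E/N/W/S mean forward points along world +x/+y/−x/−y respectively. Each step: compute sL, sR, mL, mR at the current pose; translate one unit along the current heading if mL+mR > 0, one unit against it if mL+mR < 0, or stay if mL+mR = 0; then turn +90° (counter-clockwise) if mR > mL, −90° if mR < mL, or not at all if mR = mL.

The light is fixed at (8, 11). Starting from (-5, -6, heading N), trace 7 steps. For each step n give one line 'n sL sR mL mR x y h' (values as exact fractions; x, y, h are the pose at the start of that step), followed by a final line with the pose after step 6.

n=0: pose=(-5,-6,N); sL=40/481, sR=8/65; mL=-4/185, mR=-20/481; mL+mR=-152/2405 → advance -1; mR−mL=-48/2405 → turn -1·90°
n=1: pose=(-5,-7,E); sL=20/173, sR=20/281; mL=-3890/48613, mR=-10/173; mL+mR=-6700/48613 → advance -1; mR−mL=1080/48613 → turn +1·90°
n=2: pose=(-6,-7,N); sL=8/109, sR=40/377; mL=-836/41093, mR=-4/109; mL+mR=-2344/41093 → advance -1; mR−mL=-672/41093 → turn -1·90°
n=3: pose=(-6,-8,E); sL=1/10, sR=10/157; mL=-107/1570, mR=-1/20; mL+mR=-371/3140 → advance -1; mR−mL=57/3140 → turn +1·90°
n=4: pose=(-7,-8,N); sL=40/613, sR=40/433; mL=-5060/265429, mR=-20/613; mL+mR=-13720/265429 → advance -1; mR−mL=-3600/265429 → turn -1·90°
n=5: pose=(-7,-9,E); sL=20/229, sR=20/349; mL=-4690/79921, mR=-10/229; mL+mR=-8180/79921 → advance -1; mR−mL=1200/79921 → turn +1·90°
n=6: pose=(-8,-9,N); sL=8/137, sR=40/493; mL=-1204/67541, mR=-4/137; mL+mR=-3176/67541 → advance -1; mR−mL=-768/67541 → turn -1·90°

0 40/481 8/65 -4/185 -20/481 -5 -6 N
1 20/173 20/281 -3890/48613 -10/173 -5 -7 E
2 8/109 40/377 -836/41093 -4/109 -6 -7 N
3 1/10 10/157 -107/1570 -1/20 -6 -8 E
4 40/613 40/433 -5060/265429 -20/613 -7 -8 N
5 20/229 20/349 -4690/79921 -10/229 -7 -9 E
6 8/137 40/493 -1204/67541 -4/137 -8 -9 N
final -8 -10 E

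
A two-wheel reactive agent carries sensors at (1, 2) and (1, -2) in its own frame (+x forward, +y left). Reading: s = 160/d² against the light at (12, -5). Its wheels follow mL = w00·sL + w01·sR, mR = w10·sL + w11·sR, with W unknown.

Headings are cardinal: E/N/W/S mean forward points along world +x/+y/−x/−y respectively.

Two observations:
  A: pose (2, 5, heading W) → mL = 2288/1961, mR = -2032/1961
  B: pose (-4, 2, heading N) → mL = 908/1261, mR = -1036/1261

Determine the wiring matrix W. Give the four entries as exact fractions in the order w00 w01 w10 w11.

1 1/2 -1/2 -1

obs A: pose=(2,5,W) → sL=32/37, sR=32/53, mL=2288/1961, mR=-2032/1961
obs B: pose=(-4,2,N) → sL=40/97, sR=8/13, mL=908/1261, mR=-1036/1261
sensor matrix S = [[32/37, 32/53], [40/97, 8/13]]; det S = 700416/2472821
solve [mL_A; mL_B] = S·[w00; w01] and [mR_A; mR_B] = S·[w10; w11]:
  w00 = 1, w01 = 1/2, w10 = -1/2, w11 = -1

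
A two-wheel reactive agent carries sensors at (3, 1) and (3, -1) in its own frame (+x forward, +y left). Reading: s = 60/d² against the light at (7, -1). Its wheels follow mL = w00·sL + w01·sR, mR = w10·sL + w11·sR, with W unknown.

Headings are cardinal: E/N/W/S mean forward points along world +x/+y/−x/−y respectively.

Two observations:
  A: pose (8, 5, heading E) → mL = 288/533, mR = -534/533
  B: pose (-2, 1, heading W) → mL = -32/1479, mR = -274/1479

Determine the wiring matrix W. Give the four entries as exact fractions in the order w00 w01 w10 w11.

-1 1 1/2 -1

obs A: pose=(8,5,E) → sL=12/13, sR=60/41, mL=288/533, mR=-534/533
obs B: pose=(-2,1,W) → sL=12/29, sR=20/51, mL=-32/1479, mR=-274/1479
sensor matrix S = [[12/13, 60/41], [12/29, 20/51]]; det S = -64000/262769
solve [mL_A; mL_B] = S·[w00; w01] and [mR_A; mR_B] = S·[w10; w11]:
  w00 = -1, w01 = 1, w10 = 1/2, w11 = -1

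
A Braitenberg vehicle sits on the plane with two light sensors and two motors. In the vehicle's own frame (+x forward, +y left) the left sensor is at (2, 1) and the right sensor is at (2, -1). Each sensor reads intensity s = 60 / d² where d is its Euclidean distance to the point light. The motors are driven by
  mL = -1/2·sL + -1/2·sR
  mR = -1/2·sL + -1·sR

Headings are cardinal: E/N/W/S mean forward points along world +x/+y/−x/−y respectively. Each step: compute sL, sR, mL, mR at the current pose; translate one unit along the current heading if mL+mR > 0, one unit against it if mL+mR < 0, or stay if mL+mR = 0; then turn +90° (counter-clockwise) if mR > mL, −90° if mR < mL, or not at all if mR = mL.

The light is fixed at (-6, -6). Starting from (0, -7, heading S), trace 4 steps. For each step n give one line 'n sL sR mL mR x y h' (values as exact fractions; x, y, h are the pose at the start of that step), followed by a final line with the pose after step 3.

n=0: pose=(0,-7,S); sL=30/29, sR=30/17; mL=-690/493, mR=-1125/493; mL+mR=-1815/493 → advance -1; mR−mL=-15/17 → turn -1·90°
n=1: pose=(0,-6,W); sL=60/17, sR=60/17; mL=-60/17, mR=-90/17; mL+mR=-150/17 → advance -1; mR−mL=-30/17 → turn -1·90°
n=2: pose=(1,-6,N); sL=3/2, sR=15/17; mL=-81/68, mR=-111/68; mL+mR=-48/17 → advance -1; mR−mL=-15/34 → turn -1·90°
n=3: pose=(1,-7,E); sL=20/27, sR=12/17; mL=-332/459, mR=-494/459; mL+mR=-826/459 → advance -1; mR−mL=-6/17 → turn -1·90°

0 30/29 30/17 -690/493 -1125/493 0 -7 S
1 60/17 60/17 -60/17 -90/17 0 -6 W
2 3/2 15/17 -81/68 -111/68 1 -6 N
3 20/27 12/17 -332/459 -494/459 1 -7 E
final 0 -7 S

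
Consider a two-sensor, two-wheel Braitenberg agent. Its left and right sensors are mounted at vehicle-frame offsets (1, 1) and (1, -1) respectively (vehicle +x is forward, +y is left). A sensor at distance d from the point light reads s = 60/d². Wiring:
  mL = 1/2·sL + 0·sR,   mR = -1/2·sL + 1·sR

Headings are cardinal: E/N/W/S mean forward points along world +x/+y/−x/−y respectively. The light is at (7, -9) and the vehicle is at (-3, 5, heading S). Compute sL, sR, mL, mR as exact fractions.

left sensor world pos  = (-2, 4); dL² = 250
right sensor world pos = (-4, 4); dR² = 290
sL = 60/250 = 6/25
sR = 60/290 = 6/29
mL = 1/2·sL + 0·sR = 3/25
mR = -1/2·sL + 1·sR = 63/725

6/25 6/29 3/25 63/725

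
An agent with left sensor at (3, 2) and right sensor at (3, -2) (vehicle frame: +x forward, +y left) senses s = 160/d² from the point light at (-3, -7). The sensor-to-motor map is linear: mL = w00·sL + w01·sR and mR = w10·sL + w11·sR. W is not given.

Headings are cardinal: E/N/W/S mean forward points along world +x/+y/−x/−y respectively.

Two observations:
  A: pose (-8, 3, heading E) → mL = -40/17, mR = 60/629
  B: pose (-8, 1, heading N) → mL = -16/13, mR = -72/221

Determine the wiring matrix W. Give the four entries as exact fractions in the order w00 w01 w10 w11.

obs A: pose=(-8,3,E) → sL=40/37, sR=40/17, mL=-40/17, mR=60/629
obs B: pose=(-8,1,N) → sL=16/17, sR=16/13, mL=-16/13, mR=-72/221
sensor matrix S = [[40/37, 40/17], [16/17, 16/13]]; det S = -122880/139009
solve [mL_A; mL_B] = S·[w00; w01] and [mR_A; mR_B] = S·[w10; w11]:
  w00 = 0, w01 = -1, w10 = -1, w11 = 1/2

0 -1 -1 1/2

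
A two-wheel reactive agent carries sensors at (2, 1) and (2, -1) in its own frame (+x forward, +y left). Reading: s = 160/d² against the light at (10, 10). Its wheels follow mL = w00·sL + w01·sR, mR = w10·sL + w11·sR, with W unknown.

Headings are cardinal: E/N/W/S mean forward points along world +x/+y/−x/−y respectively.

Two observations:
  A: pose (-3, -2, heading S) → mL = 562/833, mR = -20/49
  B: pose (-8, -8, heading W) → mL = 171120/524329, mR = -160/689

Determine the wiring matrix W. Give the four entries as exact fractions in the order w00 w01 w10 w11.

obs A: pose=(-3,-2,S) → sL=8/17, sR=20/49, mL=562/833, mR=-20/49
obs B: pose=(-8,-8,W) → sL=160/761, sR=160/689, mL=171120/524329, mR=-160/689
sensor matrix S = [[8/17, 20/49], [160/761, 160/689]]; det S = 10248320/436766057
solve [mL_A; mL_B] = S·[w00; w01] and [mR_A; mR_B] = S·[w10; w11]:
  w00 = 1, w01 = 1/2, w10 = 0, w11 = -1

1 1/2 0 -1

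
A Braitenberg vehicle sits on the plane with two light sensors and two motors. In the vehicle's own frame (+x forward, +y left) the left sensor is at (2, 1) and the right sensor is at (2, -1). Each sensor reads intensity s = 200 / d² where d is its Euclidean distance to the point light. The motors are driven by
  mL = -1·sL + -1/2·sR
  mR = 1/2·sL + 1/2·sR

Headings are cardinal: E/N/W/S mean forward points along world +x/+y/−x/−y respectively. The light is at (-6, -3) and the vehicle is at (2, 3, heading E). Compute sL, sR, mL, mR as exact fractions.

200/149 8/5 -1596/745 1096/745

left sensor world pos  = (4, 4); dL² = 149
right sensor world pos = (4, 2); dR² = 125
sL = 200/149 = 200/149
sR = 200/125 = 8/5
mL = -1·sL + -1/2·sR = -1596/745
mR = 1/2·sL + 1/2·sR = 1096/745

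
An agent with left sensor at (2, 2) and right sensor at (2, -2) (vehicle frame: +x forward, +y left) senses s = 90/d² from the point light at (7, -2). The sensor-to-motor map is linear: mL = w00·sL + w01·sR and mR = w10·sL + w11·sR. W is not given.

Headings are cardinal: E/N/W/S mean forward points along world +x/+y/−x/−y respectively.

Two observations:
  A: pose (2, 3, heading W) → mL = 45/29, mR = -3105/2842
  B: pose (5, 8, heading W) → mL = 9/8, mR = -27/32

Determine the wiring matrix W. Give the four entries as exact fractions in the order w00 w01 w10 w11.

obs A: pose=(2,3,W) → sL=45/29, sR=45/49, mL=45/29, mR=-3105/2842
obs B: pose=(5,8,W) → sL=9/8, sR=9/16, mL=9/8, mR=-27/32
sensor matrix S = [[45/29, 45/49], [9/8, 9/16]]; det S = -3645/22736
solve [mL_A; mL_B] = S·[w00; w01] and [mR_A; mR_B] = S·[w10; w11]:
  w00 = 1, w01 = 0, w10 = -1, w11 = 1/2

1 0 -1 1/2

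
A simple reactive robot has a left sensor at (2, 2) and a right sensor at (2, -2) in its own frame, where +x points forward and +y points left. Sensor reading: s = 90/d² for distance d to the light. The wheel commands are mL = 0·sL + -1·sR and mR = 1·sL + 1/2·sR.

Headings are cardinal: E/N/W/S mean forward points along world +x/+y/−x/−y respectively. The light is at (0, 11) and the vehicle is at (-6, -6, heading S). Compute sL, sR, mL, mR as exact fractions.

90/377 18/85 -18/85 11043/32045

left sensor world pos  = (-4, -8); dL² = 377
right sensor world pos = (-8, -8); dR² = 425
sL = 90/377 = 90/377
sR = 90/425 = 18/85
mL = 0·sL + -1·sR = -18/85
mR = 1·sL + 1/2·sR = 11043/32045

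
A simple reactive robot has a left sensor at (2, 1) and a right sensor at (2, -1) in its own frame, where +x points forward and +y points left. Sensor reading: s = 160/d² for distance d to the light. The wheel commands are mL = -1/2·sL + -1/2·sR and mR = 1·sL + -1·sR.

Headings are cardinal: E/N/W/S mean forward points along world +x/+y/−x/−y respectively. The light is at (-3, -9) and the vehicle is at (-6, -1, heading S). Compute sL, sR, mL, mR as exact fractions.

4 40/13 -46/13 12/13

left sensor world pos  = (-5, -3); dL² = 40
right sensor world pos = (-7, -3); dR² = 52
sL = 160/40 = 4
sR = 160/52 = 40/13
mL = -1/2·sL + -1/2·sR = -46/13
mR = 1·sL + -1·sR = 12/13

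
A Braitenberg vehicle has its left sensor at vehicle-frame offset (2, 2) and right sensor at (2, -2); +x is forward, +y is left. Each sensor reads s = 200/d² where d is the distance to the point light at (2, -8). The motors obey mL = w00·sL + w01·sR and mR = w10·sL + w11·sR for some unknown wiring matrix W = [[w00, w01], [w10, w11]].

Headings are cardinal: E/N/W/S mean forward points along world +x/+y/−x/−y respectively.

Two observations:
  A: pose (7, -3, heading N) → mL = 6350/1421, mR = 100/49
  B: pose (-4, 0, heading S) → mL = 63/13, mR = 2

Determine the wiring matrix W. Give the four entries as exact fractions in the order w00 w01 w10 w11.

obs A: pose=(7,-3,N) → sL=100/29, sR=100/49, mL=6350/1421, mR=100/49
obs B: pose=(-4,0,S) → sL=50/13, sR=2, mL=63/13, mR=2
sensor matrix S = [[100/29, 100/49], [50/13, 2]]; det S = -17600/18473
solve [mL_A; mL_B] = S·[w00; w01] and [mR_A; mR_B] = S·[w10; w11]:
  w00 = 1, w01 = 1/2, w10 = 0, w11 = 1

1 1/2 0 1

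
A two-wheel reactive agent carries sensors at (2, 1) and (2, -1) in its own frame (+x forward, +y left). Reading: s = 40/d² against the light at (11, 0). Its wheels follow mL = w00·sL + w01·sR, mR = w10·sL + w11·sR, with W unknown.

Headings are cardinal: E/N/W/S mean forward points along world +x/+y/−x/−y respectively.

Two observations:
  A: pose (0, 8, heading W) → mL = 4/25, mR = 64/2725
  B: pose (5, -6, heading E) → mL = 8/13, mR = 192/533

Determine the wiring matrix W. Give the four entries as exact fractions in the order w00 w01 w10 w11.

obs A: pose=(0,8,W) → sL=20/109, sR=4/25, mL=4/25, mR=64/2725
obs B: pose=(5,-6,E) → sL=40/41, sR=8/13, mL=8/13, mR=192/533
sensor matrix S = [[20/109, 4/25], [40/41, 8/13]]; det S = -12544/290485
solve [mL_A; mL_B] = S·[w00; w01] and [mR_A; mR_B] = S·[w10; w11]:
  w00 = 0, w01 = 1, w10 = 1, w11 = -1

0 1 1 -1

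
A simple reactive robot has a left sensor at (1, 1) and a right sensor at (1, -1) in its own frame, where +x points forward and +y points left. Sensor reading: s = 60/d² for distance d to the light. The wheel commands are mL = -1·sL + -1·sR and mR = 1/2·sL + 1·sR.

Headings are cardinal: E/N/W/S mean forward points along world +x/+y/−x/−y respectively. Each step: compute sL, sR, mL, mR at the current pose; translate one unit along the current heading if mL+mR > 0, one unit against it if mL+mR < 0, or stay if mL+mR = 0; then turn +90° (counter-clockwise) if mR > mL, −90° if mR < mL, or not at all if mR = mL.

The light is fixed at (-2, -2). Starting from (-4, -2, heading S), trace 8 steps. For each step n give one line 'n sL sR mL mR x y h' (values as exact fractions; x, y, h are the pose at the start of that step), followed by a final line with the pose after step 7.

n=0: pose=(-4,-2,S); sL=30, sR=6; mL=-36, mR=21; mL+mR=-15 → advance -1; mR−mL=57 → turn +1·90°
n=1: pose=(-4,-1,E); sL=12, sR=60; mL=-72, mR=66; mL+mR=-6 → advance -1; mR−mL=138 → turn +1·90°
n=2: pose=(-5,-1,N); sL=3, sR=15/2; mL=-21/2, mR=9; mL+mR=-3/2 → advance -1; mR−mL=39/2 → turn +1·90°
n=3: pose=(-5,-2,W); sL=60/17, sR=60/17; mL=-120/17, mR=90/17; mL+mR=-30/17 → advance -1; mR−mL=210/17 → turn +1·90°
n=4: pose=(-4,-2,S); sL=30, sR=6; mL=-36, mR=21; mL+mR=-15 → advance -1; mR−mL=57 → turn +1·90°
n=5: pose=(-4,-1,E); sL=12, sR=60; mL=-72, mR=66; mL+mR=-6 → advance -1; mR−mL=138 → turn +1·90°
n=6: pose=(-5,-1,N); sL=3, sR=15/2; mL=-21/2, mR=9; mL+mR=-3/2 → advance -1; mR−mL=39/2 → turn +1·90°
n=7: pose=(-5,-2,W); sL=60/17, sR=60/17; mL=-120/17, mR=90/17; mL+mR=-30/17 → advance -1; mR−mL=210/17 → turn +1·90°

0 30 6 -36 21 -4 -2 S
1 12 60 -72 66 -4 -1 E
2 3 15/2 -21/2 9 -5 -1 N
3 60/17 60/17 -120/17 90/17 -5 -2 W
4 30 6 -36 21 -4 -2 S
5 12 60 -72 66 -4 -1 E
6 3 15/2 -21/2 9 -5 -1 N
7 60/17 60/17 -120/17 90/17 -5 -2 W
final -4 -2 S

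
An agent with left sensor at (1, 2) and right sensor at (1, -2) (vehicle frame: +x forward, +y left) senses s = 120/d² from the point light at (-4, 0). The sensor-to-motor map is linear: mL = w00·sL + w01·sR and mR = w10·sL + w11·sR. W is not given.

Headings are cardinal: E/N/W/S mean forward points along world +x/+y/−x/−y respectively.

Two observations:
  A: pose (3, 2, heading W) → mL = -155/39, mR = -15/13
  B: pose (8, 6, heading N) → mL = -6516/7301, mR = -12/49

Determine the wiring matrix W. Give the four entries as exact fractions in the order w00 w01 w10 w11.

obs A: pose=(3,2,W) → sL=10/3, sR=30/13, mL=-155/39, mR=-15/13
obs B: pose=(8,6,N) → sL=120/149, sR=24/49, mL=-6516/7301, mR=-12/49
sensor matrix S = [[10/3, 30/13], [120/149, 24/49]]; det S = -21440/94913
solve [mL_A; mL_B] = S·[w00; w01] and [mR_A; mR_B] = S·[w10; w11]:
  w00 = -1/2, w01 = -1, w10 = 0, w11 = -1/2

-1/2 -1 0 -1/2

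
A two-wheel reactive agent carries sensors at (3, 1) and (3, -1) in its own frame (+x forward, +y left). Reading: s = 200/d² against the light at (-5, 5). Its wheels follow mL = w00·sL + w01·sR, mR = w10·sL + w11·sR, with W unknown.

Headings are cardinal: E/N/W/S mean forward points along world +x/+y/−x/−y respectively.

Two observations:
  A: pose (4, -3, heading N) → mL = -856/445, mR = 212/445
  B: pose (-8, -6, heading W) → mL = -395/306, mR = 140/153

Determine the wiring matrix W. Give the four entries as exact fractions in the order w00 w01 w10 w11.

-1/2 -1/2 -1/2 1

obs A: pose=(4,-3,N) → sL=200/89, sR=8/5, mL=-856/445, mR=212/445
obs B: pose=(-8,-6,W) → sL=10/9, sR=25/17, mL=-395/306, mR=140/153
sensor matrix S = [[200/89, 8/5], [10/9, 25/17]]; det S = 20792/13617
solve [mL_A; mL_B] = S·[w00; w01] and [mR_A; mR_B] = S·[w10; w11]:
  w00 = -1/2, w01 = -1/2, w10 = -1/2, w11 = 1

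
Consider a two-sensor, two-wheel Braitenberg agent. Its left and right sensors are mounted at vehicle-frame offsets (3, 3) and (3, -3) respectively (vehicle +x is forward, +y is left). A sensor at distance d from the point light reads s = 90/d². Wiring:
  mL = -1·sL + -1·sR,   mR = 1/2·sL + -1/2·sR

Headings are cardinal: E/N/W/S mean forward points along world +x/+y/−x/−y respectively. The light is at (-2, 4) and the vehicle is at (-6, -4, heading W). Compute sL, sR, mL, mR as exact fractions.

left sensor world pos  = (-9, -7); dL² = 170
right sensor world pos = (-9, -1); dR² = 74
sL = 90/170 = 9/17
sR = 90/74 = 45/37
mL = -1·sL + -1·sR = -1098/629
mR = 1/2·sL + -1/2·sR = -216/629

9/17 45/37 -1098/629 -216/629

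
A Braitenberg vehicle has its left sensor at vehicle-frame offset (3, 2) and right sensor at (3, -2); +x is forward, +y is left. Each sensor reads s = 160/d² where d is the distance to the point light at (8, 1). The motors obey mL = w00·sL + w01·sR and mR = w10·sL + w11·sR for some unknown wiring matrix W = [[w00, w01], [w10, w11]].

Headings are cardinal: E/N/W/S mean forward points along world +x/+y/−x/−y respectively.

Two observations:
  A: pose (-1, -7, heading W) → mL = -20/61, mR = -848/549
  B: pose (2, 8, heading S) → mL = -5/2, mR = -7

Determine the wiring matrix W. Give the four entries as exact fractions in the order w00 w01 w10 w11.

obs A: pose=(-1,-7,W) → sL=40/61, sR=8/9, mL=-20/61, mR=-848/549
obs B: pose=(2,8,S) → sL=5, sR=2, mL=-5/2, mR=-7
sensor matrix S = [[40/61, 8/9], [5, 2]]; det S = -1720/549
solve [mL_A; mL_B] = S·[w00; w01] and [mR_A; mR_B] = S·[w10; w11]:
  w00 = -1/2, w01 = 0, w10 = -1, w11 = -1

-1/2 0 -1 -1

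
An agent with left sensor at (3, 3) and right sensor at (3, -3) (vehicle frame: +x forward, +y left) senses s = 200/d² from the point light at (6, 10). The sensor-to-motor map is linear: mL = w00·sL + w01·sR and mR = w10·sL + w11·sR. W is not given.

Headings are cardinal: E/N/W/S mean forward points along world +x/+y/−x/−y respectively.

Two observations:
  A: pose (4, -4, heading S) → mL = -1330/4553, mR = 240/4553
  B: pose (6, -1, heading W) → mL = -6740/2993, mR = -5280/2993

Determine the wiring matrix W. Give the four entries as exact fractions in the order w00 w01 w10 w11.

obs A: pose=(4,-4,S) → sL=20/29, sR=100/157, mL=-1330/4553, mR=240/4553
obs B: pose=(6,-1,W) → sL=40/41, sR=200/73, mL=-6740/2993, mR=-5280/2993
sensor matrix S = [[20/29, 100/157], [40/41, 200/73]]; det S = 17280000/13627129
solve [mL_A; mL_B] = S·[w00; w01] and [mR_A; mR_B] = S·[w10; w11]:
  w00 = 1/2, w01 = -1, w10 = 1, w11 = -1

1/2 -1 1 -1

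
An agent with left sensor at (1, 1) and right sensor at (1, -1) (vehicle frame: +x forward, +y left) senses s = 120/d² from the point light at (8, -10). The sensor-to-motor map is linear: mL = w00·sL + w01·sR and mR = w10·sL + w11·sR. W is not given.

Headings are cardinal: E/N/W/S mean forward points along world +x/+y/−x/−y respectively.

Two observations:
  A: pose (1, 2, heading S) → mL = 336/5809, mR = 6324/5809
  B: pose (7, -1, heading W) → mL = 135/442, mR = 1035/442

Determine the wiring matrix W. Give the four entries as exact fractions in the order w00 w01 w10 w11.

1/2 -1/2 1 1/2

obs A: pose=(1,2,S) → sL=120/157, sR=24/37, mL=336/5809, mR=6324/5809
obs B: pose=(7,-1,W) → sL=30/17, sR=15/13, mL=135/442, mR=1035/442
sensor matrix S = [[120/157, 24/37], [30/17, 15/13]]; det S = -337320/1283789
solve [mL_A; mL_B] = S·[w00; w01] and [mR_A; mR_B] = S·[w10; w11]:
  w00 = 1/2, w01 = -1/2, w10 = 1, w11 = 1/2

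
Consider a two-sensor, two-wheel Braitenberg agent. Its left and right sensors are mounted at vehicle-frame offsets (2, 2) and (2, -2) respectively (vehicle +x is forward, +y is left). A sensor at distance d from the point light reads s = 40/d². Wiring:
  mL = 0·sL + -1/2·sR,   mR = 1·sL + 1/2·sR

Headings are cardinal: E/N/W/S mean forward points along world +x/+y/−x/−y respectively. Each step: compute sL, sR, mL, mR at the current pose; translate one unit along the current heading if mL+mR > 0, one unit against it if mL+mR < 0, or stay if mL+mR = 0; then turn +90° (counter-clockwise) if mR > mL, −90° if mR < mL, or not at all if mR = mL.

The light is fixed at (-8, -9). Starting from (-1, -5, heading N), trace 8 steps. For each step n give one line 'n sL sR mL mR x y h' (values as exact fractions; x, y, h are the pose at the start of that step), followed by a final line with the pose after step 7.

0 40/61 40/117 -20/117 5900/7137 -1 -5 N
1 20/17 20/37 -10/37 910/629 -1 -4 W
2 40/73 8/5 -4/5 492/365 -2 -4 S
3 2/5 10/17 -5/17 59/85 -2 -5 E
4 40/61 40/117 -20/117 5900/7137 -1 -5 N
5 20/17 20/37 -10/37 910/629 -1 -4 W
6 40/73 8/5 -4/5 492/365 -2 -4 S
7 2/5 10/17 -5/17 59/85 -2 -5 E
final -1 -5 N

n=0: pose=(-1,-5,N); sL=40/61, sR=40/117; mL=-20/117, mR=5900/7137; mL+mR=40/61 → advance +1; mR−mL=7120/7137 → turn +1·90°
n=1: pose=(-1,-4,W); sL=20/17, sR=20/37; mL=-10/37, mR=910/629; mL+mR=20/17 → advance +1; mR−mL=1080/629 → turn +1·90°
n=2: pose=(-2,-4,S); sL=40/73, sR=8/5; mL=-4/5, mR=492/365; mL+mR=40/73 → advance +1; mR−mL=784/365 → turn +1·90°
n=3: pose=(-2,-5,E); sL=2/5, sR=10/17; mL=-5/17, mR=59/85; mL+mR=2/5 → advance +1; mR−mL=84/85 → turn +1·90°
n=4: pose=(-1,-5,N); sL=40/61, sR=40/117; mL=-20/117, mR=5900/7137; mL+mR=40/61 → advance +1; mR−mL=7120/7137 → turn +1·90°
n=5: pose=(-1,-4,W); sL=20/17, sR=20/37; mL=-10/37, mR=910/629; mL+mR=20/17 → advance +1; mR−mL=1080/629 → turn +1·90°
n=6: pose=(-2,-4,S); sL=40/73, sR=8/5; mL=-4/5, mR=492/365; mL+mR=40/73 → advance +1; mR−mL=784/365 → turn +1·90°
n=7: pose=(-2,-5,E); sL=2/5, sR=10/17; mL=-5/17, mR=59/85; mL+mR=2/5 → advance +1; mR−mL=84/85 → turn +1·90°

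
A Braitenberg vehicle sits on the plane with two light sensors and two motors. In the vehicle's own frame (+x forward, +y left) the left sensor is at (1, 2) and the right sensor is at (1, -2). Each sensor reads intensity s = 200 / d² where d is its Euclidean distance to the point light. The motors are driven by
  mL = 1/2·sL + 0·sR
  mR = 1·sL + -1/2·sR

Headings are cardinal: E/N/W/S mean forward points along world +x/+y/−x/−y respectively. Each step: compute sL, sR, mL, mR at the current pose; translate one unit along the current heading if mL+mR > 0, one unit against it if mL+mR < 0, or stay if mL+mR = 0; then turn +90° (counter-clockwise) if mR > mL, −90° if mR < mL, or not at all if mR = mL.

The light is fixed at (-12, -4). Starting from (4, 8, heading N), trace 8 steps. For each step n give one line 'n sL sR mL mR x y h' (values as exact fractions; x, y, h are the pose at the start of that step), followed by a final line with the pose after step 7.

n=0: pose=(4,8,N); sL=40/73, sR=200/493; mL=20/73, mR=12420/35989; mL+mR=22280/35989 → advance +1; mR−mL=2560/35989 → turn +1·90°
n=1: pose=(4,9,W); sL=100/173, sR=4/9; mL=50/173, mR=554/1557; mL+mR=1004/1557 → advance +1; mR−mL=104/1557 → turn +1·90°
n=2: pose=(3,9,S); sL=200/433, sR=200/313; mL=100/433, mR=19300/135529; mL+mR=50600/135529 → advance +1; mR−mL=-12000/135529 → turn -1·90°
n=3: pose=(3,8,W); sL=25/37, sR=25/49; mL=25/74, mR=1525/3626; mL+mR=1375/1813 → advance +1; mR−mL=150/1813 → turn +1·90°
n=4: pose=(2,8,S); sL=200/377, sR=40/53; mL=100/377, mR=3060/19981; mL+mR=8360/19981 → advance +1; mR−mL=-2240/19981 → turn -1·90°
n=5: pose=(2,7,W); sL=4/5, sR=100/169; mL=2/5, mR=426/845; mL+mR=764/845 → advance +1; mR−mL=88/845 → turn +1·90°
n=6: pose=(1,7,S); sL=8/13, sR=200/221; mL=4/13, mR=36/221; mL+mR=8/17 → advance +1; mR−mL=-32/221 → turn -1·90°
n=7: pose=(1,6,W); sL=25/26, sR=25/36; mL=25/52, mR=575/936; mL+mR=1025/936 → advance +1; mR−mL=125/936 → turn +1·90°

0 40/73 200/493 20/73 12420/35989 4 8 N
1 100/173 4/9 50/173 554/1557 4 9 W
2 200/433 200/313 100/433 19300/135529 3 9 S
3 25/37 25/49 25/74 1525/3626 3 8 W
4 200/377 40/53 100/377 3060/19981 2 8 S
5 4/5 100/169 2/5 426/845 2 7 W
6 8/13 200/221 4/13 36/221 1 7 S
7 25/26 25/36 25/52 575/936 1 6 W
final 0 6 S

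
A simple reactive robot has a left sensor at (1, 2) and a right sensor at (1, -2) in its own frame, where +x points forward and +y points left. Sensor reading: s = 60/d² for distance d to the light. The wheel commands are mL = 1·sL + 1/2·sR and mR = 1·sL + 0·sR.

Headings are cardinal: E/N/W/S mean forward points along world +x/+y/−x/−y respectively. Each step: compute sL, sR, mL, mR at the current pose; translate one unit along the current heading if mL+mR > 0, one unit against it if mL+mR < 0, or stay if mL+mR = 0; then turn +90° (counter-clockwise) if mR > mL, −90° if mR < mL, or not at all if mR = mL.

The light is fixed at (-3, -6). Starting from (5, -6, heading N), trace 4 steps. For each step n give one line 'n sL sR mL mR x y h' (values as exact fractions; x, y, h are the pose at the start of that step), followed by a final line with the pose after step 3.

0 60/37 60/101 7170/3737 60/37 5 -6 N
1 2/3 30/41 127/123 2/3 5 -5 E
2 60/121 60/49 6570/5929 60/121 6 -5 S
3 15/17 15/17 45/34 15/17 6 -6 W
final 5 -6 N

n=0: pose=(5,-6,N); sL=60/37, sR=60/101; mL=7170/3737, mR=60/37; mL+mR=13230/3737 → advance +1; mR−mL=-30/101 → turn -1·90°
n=1: pose=(5,-5,E); sL=2/3, sR=30/41; mL=127/123, mR=2/3; mL+mR=209/123 → advance +1; mR−mL=-15/41 → turn -1·90°
n=2: pose=(6,-5,S); sL=60/121, sR=60/49; mL=6570/5929, mR=60/121; mL+mR=9510/5929 → advance +1; mR−mL=-30/49 → turn -1·90°
n=3: pose=(6,-6,W); sL=15/17, sR=15/17; mL=45/34, mR=15/17; mL+mR=75/34 → advance +1; mR−mL=-15/34 → turn -1·90°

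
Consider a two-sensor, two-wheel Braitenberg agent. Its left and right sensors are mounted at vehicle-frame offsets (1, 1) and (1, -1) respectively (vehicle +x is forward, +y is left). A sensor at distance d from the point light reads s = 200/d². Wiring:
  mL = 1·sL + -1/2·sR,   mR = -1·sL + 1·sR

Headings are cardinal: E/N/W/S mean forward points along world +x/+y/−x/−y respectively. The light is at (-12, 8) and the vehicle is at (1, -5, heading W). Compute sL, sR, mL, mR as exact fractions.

left sensor world pos  = (0, -6); dL² = 340
right sensor world pos = (0, -4); dR² = 288
sL = 200/340 = 10/17
sR = 200/288 = 25/36
mL = 1·sL + -1/2·sR = 295/1224
mR = -1·sL + 1·sR = 65/612

10/17 25/36 295/1224 65/612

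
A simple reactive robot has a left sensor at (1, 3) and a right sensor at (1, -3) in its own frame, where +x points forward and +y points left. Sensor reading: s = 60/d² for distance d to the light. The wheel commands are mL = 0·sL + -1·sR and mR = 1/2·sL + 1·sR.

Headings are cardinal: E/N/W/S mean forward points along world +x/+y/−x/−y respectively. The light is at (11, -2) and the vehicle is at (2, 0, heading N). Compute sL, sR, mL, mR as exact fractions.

left sensor world pos  = (-1, 1); dL² = 153
right sensor world pos = (5, 1); dR² = 45
sL = 60/153 = 20/51
sR = 60/45 = 4/3
mL = 0·sL + -1·sR = -4/3
mR = 1/2·sL + 1·sR = 26/17

20/51 4/3 -4/3 26/17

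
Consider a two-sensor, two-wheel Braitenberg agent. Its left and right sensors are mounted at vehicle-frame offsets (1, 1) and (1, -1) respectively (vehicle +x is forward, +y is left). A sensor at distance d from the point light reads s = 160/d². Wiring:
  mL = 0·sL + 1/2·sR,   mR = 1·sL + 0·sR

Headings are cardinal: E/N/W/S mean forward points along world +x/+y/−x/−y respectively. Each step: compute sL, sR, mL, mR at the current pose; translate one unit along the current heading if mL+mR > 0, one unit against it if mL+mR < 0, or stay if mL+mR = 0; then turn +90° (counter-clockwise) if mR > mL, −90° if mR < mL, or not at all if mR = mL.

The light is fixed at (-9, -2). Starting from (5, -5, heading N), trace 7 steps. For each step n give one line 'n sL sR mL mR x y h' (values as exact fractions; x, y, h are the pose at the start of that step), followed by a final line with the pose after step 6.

0 160/173 160/229 80/229 160/173 5 -5 N
1 80/89 16/17 8/17 80/89 5 -4 W
2 32/41 160/153 80/153 32/41 4 -4 S
3 4/5 40/53 20/53 4/5 4 -5 E
4 160/173 160/229 80/229 160/173 5 -5 N
5 80/89 16/17 8/17 80/89 5 -4 W
6 32/41 160/153 80/153 32/41 4 -4 S
final 4 -5 E

n=0: pose=(5,-5,N); sL=160/173, sR=160/229; mL=80/229, mR=160/173; mL+mR=50480/39617 → advance +1; mR−mL=22800/39617 → turn +1·90°
n=1: pose=(5,-4,W); sL=80/89, sR=16/17; mL=8/17, mR=80/89; mL+mR=2072/1513 → advance +1; mR−mL=648/1513 → turn +1·90°
n=2: pose=(4,-4,S); sL=32/41, sR=160/153; mL=80/153, mR=32/41; mL+mR=8176/6273 → advance +1; mR−mL=1616/6273 → turn +1·90°
n=3: pose=(4,-5,E); sL=4/5, sR=40/53; mL=20/53, mR=4/5; mL+mR=312/265 → advance +1; mR−mL=112/265 → turn +1·90°
n=4: pose=(5,-5,N); sL=160/173, sR=160/229; mL=80/229, mR=160/173; mL+mR=50480/39617 → advance +1; mR−mL=22800/39617 → turn +1·90°
n=5: pose=(5,-4,W); sL=80/89, sR=16/17; mL=8/17, mR=80/89; mL+mR=2072/1513 → advance +1; mR−mL=648/1513 → turn +1·90°
n=6: pose=(4,-4,S); sL=32/41, sR=160/153; mL=80/153, mR=32/41; mL+mR=8176/6273 → advance +1; mR−mL=1616/6273 → turn +1·90°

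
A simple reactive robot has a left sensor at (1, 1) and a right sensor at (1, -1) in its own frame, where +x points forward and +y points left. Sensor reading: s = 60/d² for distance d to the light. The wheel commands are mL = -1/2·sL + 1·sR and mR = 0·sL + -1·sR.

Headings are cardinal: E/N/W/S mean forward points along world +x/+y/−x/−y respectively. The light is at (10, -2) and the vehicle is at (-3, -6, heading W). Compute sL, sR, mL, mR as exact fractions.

60/221 12/41 1422/9061 -12/41

left sensor world pos  = (-4, -7); dL² = 221
right sensor world pos = (-4, -5); dR² = 205
sL = 60/221 = 60/221
sR = 60/205 = 12/41
mL = -1/2·sL + 1·sR = 1422/9061
mR = 0·sL + -1·sR = -12/41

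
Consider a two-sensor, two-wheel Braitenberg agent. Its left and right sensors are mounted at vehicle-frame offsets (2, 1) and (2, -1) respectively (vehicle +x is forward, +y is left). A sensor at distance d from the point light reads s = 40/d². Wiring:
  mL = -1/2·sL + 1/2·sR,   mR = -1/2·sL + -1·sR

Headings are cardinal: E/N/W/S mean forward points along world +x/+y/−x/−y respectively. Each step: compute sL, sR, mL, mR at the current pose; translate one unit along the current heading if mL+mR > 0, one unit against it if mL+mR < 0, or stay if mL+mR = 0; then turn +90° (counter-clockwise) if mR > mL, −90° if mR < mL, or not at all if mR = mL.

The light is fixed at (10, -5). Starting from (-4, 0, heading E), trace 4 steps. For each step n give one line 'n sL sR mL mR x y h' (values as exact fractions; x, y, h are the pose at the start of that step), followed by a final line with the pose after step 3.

0 2/9 1/4 1/72 -13/36 -4 0 E
1 8/41 8/53 -48/2173 -540/2173 -5 0 S
2 20/157 20/169 -120/26533 -4830/26533 -5 1 W
3 40/289 40/233 1120/67337 -16220/67337 -4 1 N
final -4 0 E

n=0: pose=(-4,0,E); sL=2/9, sR=1/4; mL=1/72, mR=-13/36; mL+mR=-25/72 → advance -1; mR−mL=-3/8 → turn -1·90°
n=1: pose=(-5,0,S); sL=8/41, sR=8/53; mL=-48/2173, mR=-540/2173; mL+mR=-588/2173 → advance -1; mR−mL=-12/53 → turn -1·90°
n=2: pose=(-5,1,W); sL=20/157, sR=20/169; mL=-120/26533, mR=-4830/26533; mL+mR=-4950/26533 → advance -1; mR−mL=-30/169 → turn -1·90°
n=3: pose=(-4,1,N); sL=40/289, sR=40/233; mL=1120/67337, mR=-16220/67337; mL+mR=-15100/67337 → advance -1; mR−mL=-60/233 → turn -1·90°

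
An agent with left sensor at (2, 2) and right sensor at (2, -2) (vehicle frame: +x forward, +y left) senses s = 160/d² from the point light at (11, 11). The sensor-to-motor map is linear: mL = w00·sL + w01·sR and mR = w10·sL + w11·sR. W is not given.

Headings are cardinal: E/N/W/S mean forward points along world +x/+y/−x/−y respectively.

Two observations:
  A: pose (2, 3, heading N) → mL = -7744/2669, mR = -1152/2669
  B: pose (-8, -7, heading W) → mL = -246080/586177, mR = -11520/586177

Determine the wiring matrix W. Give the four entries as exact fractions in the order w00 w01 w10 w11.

obs A: pose=(2,3,N) → sL=160/157, sR=32/17, mL=-7744/2669, mR=-1152/2669
obs B: pose=(-8,-7,W) → sL=160/841, sR=160/697, mL=-246080/586177, mR=-11520/586177
sensor matrix S = [[160/157, 32/17], [160/841, 160/697]]; det S = -11427840/92029789
solve [mL_A; mL_B] = S·[w00; w01] and [mR_A; mR_B] = S·[w10; w11]:
  w00 = -1, w01 = -1, w10 = 1/2, w11 = -1/2

-1 -1 1/2 -1/2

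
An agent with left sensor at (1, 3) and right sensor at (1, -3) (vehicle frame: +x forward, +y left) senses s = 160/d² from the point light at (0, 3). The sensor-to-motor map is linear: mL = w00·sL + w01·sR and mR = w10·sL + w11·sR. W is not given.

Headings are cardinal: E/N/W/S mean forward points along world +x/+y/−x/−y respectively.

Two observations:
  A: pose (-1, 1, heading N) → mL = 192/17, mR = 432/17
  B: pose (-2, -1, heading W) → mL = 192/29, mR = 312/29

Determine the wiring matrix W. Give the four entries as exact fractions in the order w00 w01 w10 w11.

-1/2 1/2 1 1/2

obs A: pose=(-1,1,N) → sL=160/17, sR=32, mL=192/17, mR=432/17
obs B: pose=(-2,-1,W) → sL=80/29, sR=16, mL=192/29, mR=312/29
sensor matrix S = [[160/17, 32], [80/29, 16]]; det S = 30720/493
solve [mL_A; mL_B] = S·[w00; w01] and [mR_A; mR_B] = S·[w10; w11]:
  w00 = -1/2, w01 = 1/2, w10 = 1, w11 = 1/2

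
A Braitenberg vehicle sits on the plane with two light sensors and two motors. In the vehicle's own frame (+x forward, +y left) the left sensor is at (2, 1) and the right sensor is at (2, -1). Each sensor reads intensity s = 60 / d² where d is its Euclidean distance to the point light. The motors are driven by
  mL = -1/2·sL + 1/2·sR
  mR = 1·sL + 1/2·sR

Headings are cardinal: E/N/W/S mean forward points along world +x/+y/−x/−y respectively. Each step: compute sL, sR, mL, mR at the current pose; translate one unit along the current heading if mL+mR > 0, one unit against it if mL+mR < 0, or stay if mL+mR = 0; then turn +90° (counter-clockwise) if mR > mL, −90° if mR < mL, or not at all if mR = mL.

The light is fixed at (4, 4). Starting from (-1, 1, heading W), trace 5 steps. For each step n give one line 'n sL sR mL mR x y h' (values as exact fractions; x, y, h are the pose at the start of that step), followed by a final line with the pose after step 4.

n=0: pose=(-1,1,W); sL=12/13, sR=60/53; mL=72/689, mR=1026/689; mL+mR=1098/689 → advance +1; mR−mL=18/13 → turn +1·90°
n=1: pose=(-2,1,S); sL=6/5, sR=30/37; mL=-36/185, mR=297/185; mL+mR=261/185 → advance +1; mR−mL=9/5 → turn +1·90°
n=2: pose=(-2,0,E); sL=12/5, sR=60/41; mL=-96/205, mR=642/205; mL+mR=546/205 → advance +1; mR−mL=18/5 → turn +1·90°
n=3: pose=(-1,0,N); sL=3/2, sR=3; mL=3/4, mR=3; mL+mR=15/4 → advance +1; mR−mL=9/4 → turn +1·90°
n=4: pose=(-1,1,W); sL=12/13, sR=60/53; mL=72/689, mR=1026/689; mL+mR=1098/689 → advance +1; mR−mL=18/13 → turn +1·90°

0 12/13 60/53 72/689 1026/689 -1 1 W
1 6/5 30/37 -36/185 297/185 -2 1 S
2 12/5 60/41 -96/205 642/205 -2 0 E
3 3/2 3 3/4 3 -1 0 N
4 12/13 60/53 72/689 1026/689 -1 1 W
final -2 1 S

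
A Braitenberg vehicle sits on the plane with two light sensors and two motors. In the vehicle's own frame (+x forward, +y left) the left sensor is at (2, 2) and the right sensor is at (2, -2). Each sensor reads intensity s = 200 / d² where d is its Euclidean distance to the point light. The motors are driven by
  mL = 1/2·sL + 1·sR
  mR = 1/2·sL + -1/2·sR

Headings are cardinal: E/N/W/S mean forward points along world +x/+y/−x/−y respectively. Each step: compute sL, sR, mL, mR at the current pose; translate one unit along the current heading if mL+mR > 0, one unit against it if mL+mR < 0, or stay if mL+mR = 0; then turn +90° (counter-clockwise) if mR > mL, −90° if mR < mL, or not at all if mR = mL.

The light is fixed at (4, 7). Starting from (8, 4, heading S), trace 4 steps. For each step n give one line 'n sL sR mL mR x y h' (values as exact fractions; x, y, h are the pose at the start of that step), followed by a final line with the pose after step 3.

n=0: pose=(8,4,S); sL=200/61, sR=200/29; mL=15100/1769, mR=-3200/1769; mL+mR=11900/1769 → advance +1; mR−mL=-300/29 → turn -1·90°
n=1: pose=(8,3,W); sL=5, sR=25; mL=55/2, mR=-10; mL+mR=35/2 → advance +1; mR−mL=-75/2 → turn -1·90°
n=2: pose=(7,3,N); sL=40, sR=200/29; mL=780/29, mR=480/29; mL+mR=1260/29 → advance +1; mR−mL=-300/29 → turn -1·90°
n=3: pose=(7,4,E); sL=100/13, sR=4; mL=102/13, mR=24/13; mL+mR=126/13 → advance +1; mR−mL=-6 → turn -1·90°

0 200/61 200/29 15100/1769 -3200/1769 8 4 S
1 5 25 55/2 -10 8 3 W
2 40 200/29 780/29 480/29 7 3 N
3 100/13 4 102/13 24/13 7 4 E
final 8 4 S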